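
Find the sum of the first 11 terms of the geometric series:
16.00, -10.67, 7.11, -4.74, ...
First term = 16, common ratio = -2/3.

Sₙ = a(1 - rⁿ) / (1 - r)
S_11 = 16(1 - (-2/3)^11) / (1 - (-2/3))
S_11 = 16(1 - (-2048/177147)) / (5/3)
S_11 = 573424/59049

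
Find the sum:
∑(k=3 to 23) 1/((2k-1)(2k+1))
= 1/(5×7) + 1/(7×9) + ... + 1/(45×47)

Partial fractions: 1/((2k-1)(2k+1)) = (1/2)[1/(2k-1) - 1/(2k+1)]
The series telescopes:
= (1/2)[1/5 - 1/47]
= 21/235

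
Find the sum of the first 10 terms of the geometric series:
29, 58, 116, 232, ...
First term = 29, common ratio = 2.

Sₙ = a(1 - rⁿ) / (1 - r)
S_10 = 29(1 - 2^10) / (1 - 2)
S_10 = 29(1 - 1024) / (-1)
S_10 = 29667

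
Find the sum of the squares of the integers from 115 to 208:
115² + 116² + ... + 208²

Use ∑_{k=1}^{n} k² = n(n+1)(2n+1)/6, then subtract the first 114 terms.
∑_{k=1}^{208} k² = 208×209×417/6 = 3021304
∑_{k=1}^{114} k² = 114×115×229/6 = 500365
∑_{k=115}^{208} k² = 3021304 - 500365 = 2520939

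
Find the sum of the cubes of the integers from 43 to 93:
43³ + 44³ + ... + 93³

Use ∑_{k=1}^{n} k³ = [n(n+1)/2]², then subtract the first 42 terms.
∑_{k=1}^{93} k³ = [93×94/2]² = 4371² = 19105641
∑_{k=1}^{42} k³ = [42×43/2]² = 903² = 815409
∑_{k=43}^{93} k³ = 19105641 - 815409 = 18290232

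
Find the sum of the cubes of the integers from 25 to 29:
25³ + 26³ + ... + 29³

Use ∑_{k=1}^{n} k³ = [n(n+1)/2]², then subtract the first 24 terms.
∑_{k=1}^{29} k³ = [29×30/2]² = 435² = 189225
∑_{k=1}^{24} k³ = [24×25/2]² = 300² = 90000
∑_{k=25}^{29} k³ = 189225 - 90000 = 99225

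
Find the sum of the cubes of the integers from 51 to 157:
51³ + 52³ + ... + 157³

Use ∑_{k=1}^{n} k³ = [n(n+1)/2]², then subtract the first 50 terms.
∑_{k=1}^{157} k³ = [157×158/2]² = 12403² = 153834409
∑_{k=1}^{50} k³ = [50×51/2]² = 1275² = 1625625
∑_{k=51}^{157} k³ = 153834409 - 1625625 = 152208784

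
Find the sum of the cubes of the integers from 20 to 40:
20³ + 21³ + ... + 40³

Use ∑_{k=1}^{n} k³ = [n(n+1)/2]², then subtract the first 19 terms.
∑_{k=1}^{40} k³ = [40×41/2]² = 820² = 672400
∑_{k=1}^{19} k³ = [19×20/2]² = 190² = 36100
∑_{k=20}^{40} k³ = 672400 - 36100 = 636300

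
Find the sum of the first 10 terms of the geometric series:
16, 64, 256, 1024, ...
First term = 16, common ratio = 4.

Sₙ = a(1 - rⁿ) / (1 - r)
S_10 = 16(1 - 4^10) / (1 - 4)
S_10 = 16(1 - 1048576) / (-3)
S_10 = 5592400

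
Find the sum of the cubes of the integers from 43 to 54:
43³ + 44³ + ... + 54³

Use ∑_{k=1}^{n} k³ = [n(n+1)/2]², then subtract the first 42 terms.
∑_{k=1}^{54} k³ = [54×55/2]² = 1485² = 2205225
∑_{k=1}^{42} k³ = [42×43/2]² = 903² = 815409
∑_{k=43}^{54} k³ = 2205225 - 815409 = 1389816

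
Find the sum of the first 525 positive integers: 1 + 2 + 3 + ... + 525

Formula: ∑k = n(n+1)/2
= 525×526/2
= 276150/2
= 138075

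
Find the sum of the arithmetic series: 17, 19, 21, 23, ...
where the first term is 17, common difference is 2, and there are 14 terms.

Sₙ = n/2 × (first + last)
Last term = a + (n-1)d = 17 + (14-1)×2 = 43
S_14 = 14/2 × (17 + 43)
S_14 = 14/2 × 60 = 420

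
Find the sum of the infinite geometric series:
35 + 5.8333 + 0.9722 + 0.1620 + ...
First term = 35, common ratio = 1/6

For |r| < 1, S = a / (1 - r)
S = 35 / (1 - (1/6))
S = 35 / (5/6)
S = 42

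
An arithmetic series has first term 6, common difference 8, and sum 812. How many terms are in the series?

Using S = n/2 × [2a + (n-1)d]
812 = n/2 × [2(6) + (n-1)(8)]
812 = n/2 × [12 + 8n - 8]
1624 = n × [4 + 8n]
8n² + (4)n - 1624 = 0
Discriminant: Δ = (4)² - 4(8)(-1624) = 16 + 51968 = 51984
√Δ = 228
n = [-(4) + √Δ] / (2·8) = (-4 + 228) / 16 = 224 / 16 = 14
(The negative root is discarded since n must be a positive integer.)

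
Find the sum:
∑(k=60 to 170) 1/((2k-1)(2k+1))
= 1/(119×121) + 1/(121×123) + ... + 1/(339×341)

Partial fractions: 1/((2k-1)(2k+1)) = (1/2)[1/(2k-1) - 1/(2k+1)]
The series telescopes:
= (1/2)[1/119 - 1/341]
= 111/40579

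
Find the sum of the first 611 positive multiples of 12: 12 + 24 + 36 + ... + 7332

Factor out 12: = 12(1 + 2 + ... + 611) = 12 × n(n+1)/2
= 12 × 611×612/2
= 12 × 186966
= 2243592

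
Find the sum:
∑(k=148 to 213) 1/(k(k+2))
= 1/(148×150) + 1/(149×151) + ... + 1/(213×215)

Partial fractions: 1/(k(k+2)) = (1/2)[1/k - 1/(k+2)]
Telescoping leaves the first two and last two terms:
= (1/2)[1/148 + 1/149 - 1/214 - 1/215]
= 2102331/1014612520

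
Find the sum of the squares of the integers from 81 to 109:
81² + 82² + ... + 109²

Use ∑_{k=1}^{n} k² = n(n+1)(2n+1)/6, then subtract the first 80 terms.
∑_{k=1}^{109} k² = 109×110×219/6 = 437635
∑_{k=1}^{80} k² = 80×81×161/6 = 173880
∑_{k=81}^{109} k² = 437635 - 173880 = 263755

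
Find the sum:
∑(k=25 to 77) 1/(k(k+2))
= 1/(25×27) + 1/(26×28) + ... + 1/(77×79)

Partial fractions: 1/(k(k+2)) = (1/2)[1/k - 1/(k+2)]
Telescoping leaves the first two and last two terms:
= (1/2)[1/25 + 1/26 - 1/78 - 1/79]
= 4081/154050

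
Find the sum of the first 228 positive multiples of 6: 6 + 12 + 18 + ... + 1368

Factor out 6: = 6(1 + 2 + ... + 228) = 6 × n(n+1)/2
= 6 × 228×229/2
= 6 × 26106
= 156636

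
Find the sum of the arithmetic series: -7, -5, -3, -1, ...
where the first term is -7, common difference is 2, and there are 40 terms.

Sₙ = n/2 × (first + last)
Last term = a + (n-1)d = -7 + (40-1)×2 = 71
S_40 = 40/2 × (-7 + 71)
S_40 = 40/2 × 64 = 1280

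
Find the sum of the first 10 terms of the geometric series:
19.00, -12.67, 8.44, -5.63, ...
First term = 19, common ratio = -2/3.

Sₙ = a(1 - rⁿ) / (1 - r)
S_10 = 19(1 - (-2/3)^10) / (1 - (-2/3))
S_10 = 19(1 - (1024/59049)) / (5/3)
S_10 = 220495/19683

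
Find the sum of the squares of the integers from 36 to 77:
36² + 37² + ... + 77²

Use ∑_{k=1}^{n} k² = n(n+1)(2n+1)/6, then subtract the first 35 terms.
∑_{k=1}^{77} k² = 77×78×155/6 = 155155
∑_{k=1}^{35} k² = 35×36×71/6 = 14910
∑_{k=36}^{77} k² = 155155 - 14910 = 140245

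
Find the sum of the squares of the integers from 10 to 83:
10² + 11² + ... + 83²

Use ∑_{k=1}^{n} k² = n(n+1)(2n+1)/6, then subtract the first 9 terms.
∑_{k=1}^{83} k² = 83×84×167/6 = 194054
∑_{k=1}^{9} k² = 9×10×19/6 = 285
∑_{k=10}^{83} k² = 194054 - 285 = 193769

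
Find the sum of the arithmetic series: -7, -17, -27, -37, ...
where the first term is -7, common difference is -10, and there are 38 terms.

Sₙ = n/2 × (first + last)
Last term = a + (n-1)d = -7 + (38-1)×(-10) = -377
S_38 = 38/2 × (-7 + (-377))
S_38 = 38/2 × (-384) = -7296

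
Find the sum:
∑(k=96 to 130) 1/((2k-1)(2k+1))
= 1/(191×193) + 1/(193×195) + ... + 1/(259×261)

Partial fractions: 1/((2k-1)(2k+1)) = (1/2)[1/(2k-1) - 1/(2k+1)]
The series telescopes:
= (1/2)[1/191 - 1/261]
= 35/49851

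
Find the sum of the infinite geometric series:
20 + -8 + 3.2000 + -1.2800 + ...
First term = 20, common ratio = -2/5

For |r| < 1, S = a / (1 - r)
S = 20 / (1 - (-2/5))
S = 20 / (7/5)
S = 100/7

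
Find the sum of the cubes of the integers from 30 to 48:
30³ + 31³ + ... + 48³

Use ∑_{k=1}^{n} k³ = [n(n+1)/2]², then subtract the first 29 terms.
∑_{k=1}^{48} k³ = [48×49/2]² = 1176² = 1382976
∑_{k=1}^{29} k³ = [29×30/2]² = 435² = 189225
∑_{k=30}^{48} k³ = 1382976 - 189225 = 1193751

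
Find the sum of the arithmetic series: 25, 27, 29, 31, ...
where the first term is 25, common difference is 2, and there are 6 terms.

Sₙ = n/2 × (first + last)
Last term = a + (n-1)d = 25 + (6-1)×2 = 35
S_6 = 6/2 × (25 + 35)
S_6 = 6/2 × 60 = 180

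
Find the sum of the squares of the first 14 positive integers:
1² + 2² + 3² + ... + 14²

Formula: ∑k² = n(n+1)(2n+1)/6
= 14×15×29/6
= 6090/6
= 1015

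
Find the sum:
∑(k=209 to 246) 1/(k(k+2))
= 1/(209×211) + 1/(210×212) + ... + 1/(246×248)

Partial fractions: 1/(k(k+2)) = (1/2)[1/k - 1/(k+2)]
Telescoping leaves the first two and last two terms:
= (1/2)[1/209 + 1/210 - 1/247 - 1/248]
= 103703/141501360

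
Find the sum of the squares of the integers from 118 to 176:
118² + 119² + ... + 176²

Use ∑_{k=1}^{n} k² = n(n+1)(2n+1)/6, then subtract the first 117 terms.
∑_{k=1}^{176} k² = 176×177×353/6 = 1832776
∑_{k=1}^{117} k² = 117×118×235/6 = 540735
∑_{k=118}^{176} k² = 1832776 - 540735 = 1292041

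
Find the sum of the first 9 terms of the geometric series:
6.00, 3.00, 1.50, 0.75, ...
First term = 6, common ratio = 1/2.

Sₙ = a(1 - rⁿ) / (1 - r)
S_9 = 6(1 - (1/2)^9) / (1 - (1/2))
S_9 = 6(1 - (1/512)) / (1/2)
S_9 = 1533/128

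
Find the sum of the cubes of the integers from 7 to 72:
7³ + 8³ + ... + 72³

Use ∑_{k=1}^{n} k³ = [n(n+1)/2]², then subtract the first 6 terms.
∑_{k=1}^{72} k³ = [72×73/2]² = 2628² = 6906384
∑_{k=1}^{6} k³ = [6×7/2]² = 21² = 441
∑_{k=7}^{72} k³ = 6906384 - 441 = 6905943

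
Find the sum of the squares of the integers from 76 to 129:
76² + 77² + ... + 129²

Use ∑_{k=1}^{n} k² = n(n+1)(2n+1)/6, then subtract the first 75 terms.
∑_{k=1}^{129} k² = 129×130×259/6 = 723905
∑_{k=1}^{75} k² = 75×76×151/6 = 143450
∑_{k=76}^{129} k² = 723905 - 143450 = 580455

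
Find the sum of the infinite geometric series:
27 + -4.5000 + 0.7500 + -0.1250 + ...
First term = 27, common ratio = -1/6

For |r| < 1, S = a / (1 - r)
S = 27 / (1 - (-1/6))
S = 27 / (7/6)
S = 162/7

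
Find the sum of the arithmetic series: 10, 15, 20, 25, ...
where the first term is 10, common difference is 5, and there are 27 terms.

Sₙ = n/2 × (first + last)
Last term = a + (n-1)d = 10 + (27-1)×5 = 140
S_27 = 27/2 × (10 + 140)
S_27 = 27/2 × 150 = 2025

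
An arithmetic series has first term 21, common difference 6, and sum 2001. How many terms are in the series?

Using S = n/2 × [2a + (n-1)d]
2001 = n/2 × [2(21) + (n-1)(6)]
2001 = n/2 × [42 + 6n - 6]
4002 = n × [36 + 6n]
6n² + (36)n - 4002 = 0
Discriminant: Δ = (36)² - 4(6)(-4002) = 1296 + 96048 = 97344
√Δ = 312
n = [-(36) + √Δ] / (2·6) = (-36 + 312) / 12 = 276 / 12 = 23
(The negative root is discarded since n must be a positive integer.)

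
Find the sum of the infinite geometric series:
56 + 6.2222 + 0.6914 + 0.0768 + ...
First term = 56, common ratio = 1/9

For |r| < 1, S = a / (1 - r)
S = 56 / (1 - (1/9))
S = 56 / (8/9)
S = 63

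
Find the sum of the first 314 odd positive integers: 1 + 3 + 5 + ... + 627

Sum of first n odd numbers = n²
= 314²
= 98596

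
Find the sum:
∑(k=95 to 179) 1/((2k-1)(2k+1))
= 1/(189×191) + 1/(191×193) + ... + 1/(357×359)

Partial fractions: 1/((2k-1)(2k+1)) = (1/2)[1/(2k-1) - 1/(2k+1)]
The series telescopes:
= (1/2)[1/189 - 1/359]
= 85/67851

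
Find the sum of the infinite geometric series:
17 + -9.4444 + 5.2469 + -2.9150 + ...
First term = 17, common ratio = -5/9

For |r| < 1, S = a / (1 - r)
S = 17 / (1 - (-5/9))
S = 17 / (14/9)
S = 153/14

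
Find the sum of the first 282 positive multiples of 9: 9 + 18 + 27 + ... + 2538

Factor out 9: = 9(1 + 2 + ... + 282) = 9 × n(n+1)/2
= 9 × 282×283/2
= 9 × 39903
= 359127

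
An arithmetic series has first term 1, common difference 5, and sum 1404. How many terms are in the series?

Using S = n/2 × [2a + (n-1)d]
1404 = n/2 × [2(1) + (n-1)(5)]
1404 = n/2 × [2 + 5n - 5]
2808 = n × [-3 + 5n]
5n² + (-3)n - 2808 = 0
Discriminant: Δ = (-3)² - 4(5)(-2808) = 9 + 56160 = 56169
√Δ = 237
n = [-(-3) + √Δ] / (2·5) = (3 + 237) / 10 = 240 / 10 = 24
(The negative root is discarded since n must be a positive integer.)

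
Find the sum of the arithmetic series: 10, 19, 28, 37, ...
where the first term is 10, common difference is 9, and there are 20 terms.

Sₙ = n/2 × (first + last)
Last term = a + (n-1)d = 10 + (20-1)×9 = 181
S_20 = 20/2 × (10 + 181)
S_20 = 20/2 × 191 = 1910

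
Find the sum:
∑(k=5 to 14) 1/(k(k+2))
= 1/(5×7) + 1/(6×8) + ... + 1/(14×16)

Partial fractions: 1/(k(k+2)) = (1/2)[1/k - 1/(k+2)]
Telescoping leaves the first two and last two terms:
= (1/2)[1/5 + 1/6 - 1/15 - 1/16]
= 19/160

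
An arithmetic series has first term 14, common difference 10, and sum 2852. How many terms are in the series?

Using S = n/2 × [2a + (n-1)d]
2852 = n/2 × [2(14) + (n-1)(10)]
2852 = n/2 × [28 + 10n - 10]
5704 = n × [18 + 10n]
10n² + (18)n - 5704 = 0
Discriminant: Δ = (18)² - 4(10)(-5704) = 324 + 228160 = 228484
√Δ = 478
n = [-(18) + √Δ] / (2·10) = (-18 + 478) / 20 = 460 / 20 = 23
(The negative root is discarded since n must be a positive integer.)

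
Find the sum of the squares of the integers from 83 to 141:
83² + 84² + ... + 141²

Use ∑_{k=1}^{n} k² = n(n+1)(2n+1)/6, then subtract the first 82 terms.
∑_{k=1}^{141} k² = 141×142×283/6 = 944371
∑_{k=1}^{82} k² = 82×83×165/6 = 187165
∑_{k=83}^{141} k² = 944371 - 187165 = 757206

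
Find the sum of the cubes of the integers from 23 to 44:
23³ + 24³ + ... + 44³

Use ∑_{k=1}^{n} k³ = [n(n+1)/2]², then subtract the first 22 terms.
∑_{k=1}^{44} k³ = [44×45/2]² = 990² = 980100
∑_{k=1}^{22} k³ = [22×23/2]² = 253² = 64009
∑_{k=23}^{44} k³ = 980100 - 64009 = 916091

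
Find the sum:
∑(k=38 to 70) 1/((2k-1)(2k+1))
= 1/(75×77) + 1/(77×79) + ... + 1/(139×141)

Partial fractions: 1/((2k-1)(2k+1)) = (1/2)[1/(2k-1) - 1/(2k+1)]
The series telescopes:
= (1/2)[1/75 - 1/141]
= 11/3525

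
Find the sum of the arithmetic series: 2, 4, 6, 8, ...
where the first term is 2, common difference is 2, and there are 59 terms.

Sₙ = n/2 × (first + last)
Last term = a + (n-1)d = 2 + (59-1)×2 = 118
S_59 = 59/2 × (2 + 118)
S_59 = 59/2 × 120 = 3540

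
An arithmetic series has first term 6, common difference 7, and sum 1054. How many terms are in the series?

Using S = n/2 × [2a + (n-1)d]
1054 = n/2 × [2(6) + (n-1)(7)]
1054 = n/2 × [12 + 7n - 7]
2108 = n × [5 + 7n]
7n² + (5)n - 2108 = 0
Discriminant: Δ = (5)² - 4(7)(-2108) = 25 + 59024 = 59049
√Δ = 243
n = [-(5) + √Δ] / (2·7) = (-5 + 243) / 14 = 238 / 14 = 17
(The negative root is discarded since n must be a positive integer.)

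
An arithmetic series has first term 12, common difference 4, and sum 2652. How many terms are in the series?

Using S = n/2 × [2a + (n-1)d]
2652 = n/2 × [2(12) + (n-1)(4)]
2652 = n/2 × [24 + 4n - 4]
5304 = n × [20 + 4n]
4n² + (20)n - 5304 = 0
Discriminant: Δ = (20)² - 4(4)(-5304) = 400 + 84864 = 85264
√Δ = 292
n = [-(20) + √Δ] / (2·4) = (-20 + 292) / 8 = 272 / 8 = 34
(The negative root is discarded since n must be a positive integer.)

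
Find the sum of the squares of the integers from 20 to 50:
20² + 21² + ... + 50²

Use ∑_{k=1}^{n} k² = n(n+1)(2n+1)/6, then subtract the first 19 terms.
∑_{k=1}^{50} k² = 50×51×101/6 = 42925
∑_{k=1}^{19} k² = 19×20×39/6 = 2470
∑_{k=20}^{50} k² = 42925 - 2470 = 40455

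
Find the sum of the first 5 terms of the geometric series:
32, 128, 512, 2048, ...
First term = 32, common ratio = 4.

Sₙ = a(1 - rⁿ) / (1 - r)
S_5 = 32(1 - 4^5) / (1 - 4)
S_5 = 32(1 - 1024) / (-3)
S_5 = 10912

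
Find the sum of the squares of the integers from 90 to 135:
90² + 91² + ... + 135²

Use ∑_{k=1}^{n} k² = n(n+1)(2n+1)/6, then subtract the first 89 terms.
∑_{k=1}^{135} k² = 135×136×271/6 = 829260
∑_{k=1}^{89} k² = 89×90×179/6 = 238965
∑_{k=90}^{135} k² = 829260 - 238965 = 590295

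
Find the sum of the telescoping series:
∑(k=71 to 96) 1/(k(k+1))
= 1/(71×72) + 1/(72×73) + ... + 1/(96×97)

Partial fractions: 1/(k(k+1)) = 1/k - 1/(k+1)
The series telescopes:
= (1/71 - 1/72) + (1/72 - 1/73) + ... + (1/96 - 1/97)
= 1/71 - 1/97
= 26/6887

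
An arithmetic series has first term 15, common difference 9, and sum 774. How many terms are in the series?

Using S = n/2 × [2a + (n-1)d]
774 = n/2 × [2(15) + (n-1)(9)]
774 = n/2 × [30 + 9n - 9]
1548 = n × [21 + 9n]
9n² + (21)n - 1548 = 0
Discriminant: Δ = (21)² - 4(9)(-1548) = 441 + 55728 = 56169
√Δ = 237
n = [-(21) + √Δ] / (2·9) = (-21 + 237) / 18 = 216 / 18 = 12
(The negative root is discarded since n must be a positive integer.)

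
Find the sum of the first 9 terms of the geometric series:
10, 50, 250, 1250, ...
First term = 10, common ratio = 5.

Sₙ = a(1 - rⁿ) / (1 - r)
S_9 = 10(1 - 5^9) / (1 - 5)
S_9 = 10(1 - 1953125) / (-4)
S_9 = 4882810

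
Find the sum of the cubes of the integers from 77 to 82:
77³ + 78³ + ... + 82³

Use ∑_{k=1}^{n} k³ = [n(n+1)/2]², then subtract the first 76 terms.
∑_{k=1}^{82} k³ = [82×83/2]² = 3403² = 11580409
∑_{k=1}^{76} k³ = [76×77/2]² = 2926² = 8561476
∑_{k=77}^{82} k³ = 11580409 - 8561476 = 3018933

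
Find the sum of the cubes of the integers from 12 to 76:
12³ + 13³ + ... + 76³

Use ∑_{k=1}^{n} k³ = [n(n+1)/2]², then subtract the first 11 terms.
∑_{k=1}^{76} k³ = [76×77/2]² = 2926² = 8561476
∑_{k=1}^{11} k³ = [11×12/2]² = 66² = 4356
∑_{k=12}^{76} k³ = 8561476 - 4356 = 8557120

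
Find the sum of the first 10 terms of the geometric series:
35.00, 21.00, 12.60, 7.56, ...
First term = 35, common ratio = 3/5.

Sₙ = a(1 - rⁿ) / (1 - r)
S_10 = 35(1 - (3/5)^10) / (1 - (3/5))
S_10 = 35(1 - (59049/9765625)) / (2/5)
S_10 = 33973016/390625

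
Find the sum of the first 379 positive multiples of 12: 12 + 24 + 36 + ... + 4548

Factor out 12: = 12(1 + 2 + ... + 379) = 12 × n(n+1)/2
= 12 × 379×380/2
= 12 × 72010
= 864120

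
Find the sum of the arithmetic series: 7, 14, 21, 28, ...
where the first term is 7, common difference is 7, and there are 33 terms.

Sₙ = n/2 × (first + last)
Last term = a + (n-1)d = 7 + (33-1)×7 = 231
S_33 = 33/2 × (7 + 231)
S_33 = 33/2 × 238 = 3927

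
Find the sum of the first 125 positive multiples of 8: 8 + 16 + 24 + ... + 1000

Factor out 8: = 8(1 + 2 + ... + 125) = 8 × n(n+1)/2
= 8 × 125×126/2
= 8 × 7875
= 63000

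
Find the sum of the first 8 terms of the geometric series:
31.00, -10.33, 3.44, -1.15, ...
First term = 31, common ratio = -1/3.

Sₙ = a(1 - rⁿ) / (1 - r)
S_8 = 31(1 - (-1/3)^8) / (1 - (-1/3))
S_8 = 31(1 - (1/6561)) / (4/3)
S_8 = 50840/2187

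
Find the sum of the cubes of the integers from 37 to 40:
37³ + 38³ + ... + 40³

Use ∑_{k=1}^{n} k³ = [n(n+1)/2]², then subtract the first 36 terms.
∑_{k=1}^{40} k³ = [40×41/2]² = 820² = 672400
∑_{k=1}^{36} k³ = [36×37/2]² = 666² = 443556
∑_{k=37}^{40} k³ = 672400 - 443556 = 228844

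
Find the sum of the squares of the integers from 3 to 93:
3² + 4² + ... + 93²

Use ∑_{k=1}^{n} k² = n(n+1)(2n+1)/6, then subtract the first 2 terms.
∑_{k=1}^{93} k² = 93×94×187/6 = 272459
∑_{k=1}^{2} k² = 2×3×5/6 = 5
∑_{k=3}^{93} k² = 272459 - 5 = 272454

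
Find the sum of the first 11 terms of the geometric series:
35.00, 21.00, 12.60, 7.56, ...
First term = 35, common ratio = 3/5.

Sₙ = a(1 - rⁿ) / (1 - r)
S_11 = 35(1 - (3/5)^11) / (1 - (3/5))
S_11 = 35(1 - (177147/48828125)) / (2/5)
S_11 = 170278423/1953125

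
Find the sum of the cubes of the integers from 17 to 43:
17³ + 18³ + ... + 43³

Use ∑_{k=1}^{n} k³ = [n(n+1)/2]², then subtract the first 16 terms.
∑_{k=1}^{43} k³ = [43×44/2]² = 946² = 894916
∑_{k=1}^{16} k³ = [16×17/2]² = 136² = 18496
∑_{k=17}^{43} k³ = 894916 - 18496 = 876420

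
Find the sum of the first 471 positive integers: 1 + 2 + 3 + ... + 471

Formula: ∑k = n(n+1)/2
= 471×472/2
= 222312/2
= 111156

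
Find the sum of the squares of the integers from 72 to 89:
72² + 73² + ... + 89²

Use ∑_{k=1}^{n} k² = n(n+1)(2n+1)/6, then subtract the first 71 terms.
∑_{k=1}^{89} k² = 89×90×179/6 = 238965
∑_{k=1}^{71} k² = 71×72×143/6 = 121836
∑_{k=72}^{89} k² = 238965 - 121836 = 117129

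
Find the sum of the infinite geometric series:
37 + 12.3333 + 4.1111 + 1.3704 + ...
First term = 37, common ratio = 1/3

For |r| < 1, S = a / (1 - r)
S = 37 / (1 - (1/3))
S = 37 / (2/3)
S = 111/2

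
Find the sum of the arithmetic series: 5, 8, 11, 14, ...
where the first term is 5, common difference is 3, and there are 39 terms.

Sₙ = n/2 × (first + last)
Last term = a + (n-1)d = 5 + (39-1)×3 = 119
S_39 = 39/2 × (5 + 119)
S_39 = 39/2 × 124 = 2418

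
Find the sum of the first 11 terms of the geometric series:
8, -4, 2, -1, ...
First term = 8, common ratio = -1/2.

Sₙ = a(1 - rⁿ) / (1 - r)
S_11 = 8(1 - (-1/2)^11) / (1 - (-1/2))
S_11 = 8(1 - (-1/2048)) / (3/2)
S_11 = 683/128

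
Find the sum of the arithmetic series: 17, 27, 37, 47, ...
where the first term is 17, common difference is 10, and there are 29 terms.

Sₙ = n/2 × (first + last)
Last term = a + (n-1)d = 17 + (29-1)×10 = 297
S_29 = 29/2 × (17 + 297)
S_29 = 29/2 × 314 = 4553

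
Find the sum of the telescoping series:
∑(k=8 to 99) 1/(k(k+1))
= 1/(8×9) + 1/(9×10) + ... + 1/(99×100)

Partial fractions: 1/(k(k+1)) = 1/k - 1/(k+1)
The series telescopes:
= (1/8 - 1/9) + (1/9 - 1/10) + ... + (1/99 - 1/100)
= 1/8 - 1/100
= 23/200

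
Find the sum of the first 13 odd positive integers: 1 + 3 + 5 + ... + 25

Sum of first n odd numbers = n²
= 13²
= 169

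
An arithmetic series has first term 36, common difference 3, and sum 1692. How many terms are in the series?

Using S = n/2 × [2a + (n-1)d]
1692 = n/2 × [2(36) + (n-1)(3)]
1692 = n/2 × [72 + 3n - 3]
3384 = n × [69 + 3n]
3n² + (69)n - 3384 = 0
Discriminant: Δ = (69)² - 4(3)(-3384) = 4761 + 40608 = 45369
√Δ = 213
n = [-(69) + √Δ] / (2·3) = (-69 + 213) / 6 = 144 / 6 = 24
(The negative root is discarded since n must be a positive integer.)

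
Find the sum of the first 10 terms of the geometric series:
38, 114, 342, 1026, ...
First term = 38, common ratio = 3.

Sₙ = a(1 - rⁿ) / (1 - r)
S_10 = 38(1 - 3^10) / (1 - 3)
S_10 = 38(1 - 59049) / (-2)
S_10 = 1121912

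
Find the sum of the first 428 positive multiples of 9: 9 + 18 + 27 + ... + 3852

Factor out 9: = 9(1 + 2 + ... + 428) = 9 × n(n+1)/2
= 9 × 428×429/2
= 9 × 91806
= 826254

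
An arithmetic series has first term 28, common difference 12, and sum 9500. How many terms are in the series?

Using S = n/2 × [2a + (n-1)d]
9500 = n/2 × [2(28) + (n-1)(12)]
9500 = n/2 × [56 + 12n - 12]
19000 = n × [44 + 12n]
12n² + (44)n - 19000 = 0
Discriminant: Δ = (44)² - 4(12)(-19000) = 1936 + 912000 = 913936
√Δ = 956
n = [-(44) + √Δ] / (2·12) = (-44 + 956) / 24 = 912 / 24 = 38
(The negative root is discarded since n must be a positive integer.)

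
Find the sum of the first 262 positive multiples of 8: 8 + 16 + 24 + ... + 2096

Factor out 8: = 8(1 + 2 + ... + 262) = 8 × n(n+1)/2
= 8 × 262×263/2
= 8 × 34453
= 275624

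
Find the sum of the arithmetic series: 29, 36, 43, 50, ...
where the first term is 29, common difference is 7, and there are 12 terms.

Sₙ = n/2 × (first + last)
Last term = a + (n-1)d = 29 + (12-1)×7 = 106
S_12 = 12/2 × (29 + 106)
S_12 = 12/2 × 135 = 810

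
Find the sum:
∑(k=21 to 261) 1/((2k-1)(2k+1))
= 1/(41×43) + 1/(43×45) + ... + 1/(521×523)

Partial fractions: 1/((2k-1)(2k+1)) = (1/2)[1/(2k-1) - 1/(2k+1)]
The series telescopes:
= (1/2)[1/41 - 1/523]
= 241/21443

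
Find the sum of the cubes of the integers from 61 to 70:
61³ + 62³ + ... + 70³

Use ∑_{k=1}^{n} k³ = [n(n+1)/2]², then subtract the first 60 terms.
∑_{k=1}^{70} k³ = [70×71/2]² = 2485² = 6175225
∑_{k=1}^{60} k³ = [60×61/2]² = 1830² = 3348900
∑_{k=61}^{70} k³ = 6175225 - 3348900 = 2826325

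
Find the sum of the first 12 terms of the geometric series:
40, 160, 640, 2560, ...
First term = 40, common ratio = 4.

Sₙ = a(1 - rⁿ) / (1 - r)
S_12 = 40(1 - 4^12) / (1 - 4)
S_12 = 40(1 - 16777216) / (-3)
S_12 = 223696200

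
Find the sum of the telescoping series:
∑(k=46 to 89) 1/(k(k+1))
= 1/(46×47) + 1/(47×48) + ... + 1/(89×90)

Partial fractions: 1/(k(k+1)) = 1/k - 1/(k+1)
The series telescopes:
= (1/46 - 1/47) + (1/47 - 1/48) + ... + (1/89 - 1/90)
= 1/46 - 1/90
= 11/1035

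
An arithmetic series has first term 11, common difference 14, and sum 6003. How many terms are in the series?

Using S = n/2 × [2a + (n-1)d]
6003 = n/2 × [2(11) + (n-1)(14)]
6003 = n/2 × [22 + 14n - 14]
12006 = n × [8 + 14n]
14n² + (8)n - 12006 = 0
Discriminant: Δ = (8)² - 4(14)(-12006) = 64 + 672336 = 672400
√Δ = 820
n = [-(8) + √Δ] / (2·14) = (-8 + 820) / 28 = 812 / 28 = 29
(The negative root is discarded since n must be a positive integer.)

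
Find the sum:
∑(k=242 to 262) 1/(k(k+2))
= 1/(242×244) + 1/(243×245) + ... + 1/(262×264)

Partial fractions: 1/(k(k+2)) = (1/2)[1/k - 1/(k+2)]
Telescoping leaves the first two and last two terms:
= (1/2)[1/242 + 1/243 - 1/263 - 1/264]
= 40663/123727824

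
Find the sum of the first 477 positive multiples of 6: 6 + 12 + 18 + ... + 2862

Factor out 6: = 6(1 + 2 + ... + 477) = 6 × n(n+1)/2
= 6 × 477×478/2
= 6 × 114003
= 684018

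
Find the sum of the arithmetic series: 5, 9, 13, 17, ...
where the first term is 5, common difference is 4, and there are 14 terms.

Sₙ = n/2 × (first + last)
Last term = a + (n-1)d = 5 + (14-1)×4 = 57
S_14 = 14/2 × (5 + 57)
S_14 = 14/2 × 62 = 434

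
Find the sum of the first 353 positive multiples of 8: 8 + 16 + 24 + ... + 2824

Factor out 8: = 8(1 + 2 + ... + 353) = 8 × n(n+1)/2
= 8 × 353×354/2
= 8 × 62481
= 499848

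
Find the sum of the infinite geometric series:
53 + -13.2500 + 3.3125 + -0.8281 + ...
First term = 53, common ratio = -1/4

For |r| < 1, S = a / (1 - r)
S = 53 / (1 - (-1/4))
S = 53 / (5/4)
S = 212/5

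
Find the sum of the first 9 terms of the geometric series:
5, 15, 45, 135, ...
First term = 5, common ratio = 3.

Sₙ = a(1 - rⁿ) / (1 - r)
S_9 = 5(1 - 3^9) / (1 - 3)
S_9 = 5(1 - 19683) / (-2)
S_9 = 49205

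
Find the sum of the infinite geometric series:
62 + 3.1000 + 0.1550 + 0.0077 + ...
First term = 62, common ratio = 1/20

For |r| < 1, S = a / (1 - r)
S = 62 / (1 - (1/20))
S = 62 / (19/20)
S = 1240/19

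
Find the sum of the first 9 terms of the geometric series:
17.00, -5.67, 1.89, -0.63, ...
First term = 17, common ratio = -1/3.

Sₙ = a(1 - rⁿ) / (1 - r)
S_9 = 17(1 - (-1/3)^9) / (1 - (-1/3))
S_9 = 17(1 - (-1/19683)) / (4/3)
S_9 = 83657/6561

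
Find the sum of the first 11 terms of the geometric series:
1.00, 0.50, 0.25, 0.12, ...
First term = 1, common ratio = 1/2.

Sₙ = a(1 - rⁿ) / (1 - r)
S_11 = 1(1 - (1/2)^11) / (1 - (1/2))
S_11 = 1(1 - (1/2048)) / (1/2)
S_11 = 2047/1024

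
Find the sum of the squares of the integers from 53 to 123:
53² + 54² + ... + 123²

Use ∑_{k=1}^{n} k² = n(n+1)(2n+1)/6, then subtract the first 52 terms.
∑_{k=1}^{123} k² = 123×124×247/6 = 627874
∑_{k=1}^{52} k² = 52×53×105/6 = 48230
∑_{k=53}^{123} k² = 627874 - 48230 = 579644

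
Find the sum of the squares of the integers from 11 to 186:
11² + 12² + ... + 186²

Use ∑_{k=1}^{n} k² = n(n+1)(2n+1)/6, then subtract the first 10 terms.
∑_{k=1}^{186} k² = 186×187×373/6 = 2162281
∑_{k=1}^{10} k² = 10×11×21/6 = 385
∑_{k=11}^{186} k² = 2162281 - 385 = 2161896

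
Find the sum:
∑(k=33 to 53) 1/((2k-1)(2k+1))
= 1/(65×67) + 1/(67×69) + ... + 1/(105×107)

Partial fractions: 1/((2k-1)(2k+1)) = (1/2)[1/(2k-1) - 1/(2k+1)]
The series telescopes:
= (1/2)[1/65 - 1/107]
= 21/6955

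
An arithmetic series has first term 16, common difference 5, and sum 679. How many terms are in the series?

Using S = n/2 × [2a + (n-1)d]
679 = n/2 × [2(16) + (n-1)(5)]
679 = n/2 × [32 + 5n - 5]
1358 = n × [27 + 5n]
5n² + (27)n - 1358 = 0
Discriminant: Δ = (27)² - 4(5)(-1358) = 729 + 27160 = 27889
√Δ = 167
n = [-(27) + √Δ] / (2·5) = (-27 + 167) / 10 = 140 / 10 = 14
(The negative root is discarded since n must be a positive integer.)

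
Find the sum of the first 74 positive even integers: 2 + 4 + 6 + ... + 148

Sum of first n even numbers = n(n+1)
= 74×75
= 5550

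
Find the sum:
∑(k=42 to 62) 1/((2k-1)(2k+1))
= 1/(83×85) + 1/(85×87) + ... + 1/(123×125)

Partial fractions: 1/((2k-1)(2k+1)) = (1/2)[1/(2k-1) - 1/(2k+1)]
The series telescopes:
= (1/2)[1/83 - 1/125]
= 21/10375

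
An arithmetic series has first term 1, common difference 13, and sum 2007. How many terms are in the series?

Using S = n/2 × [2a + (n-1)d]
2007 = n/2 × [2(1) + (n-1)(13)]
2007 = n/2 × [2 + 13n - 13]
4014 = n × [-11 + 13n]
13n² + (-11)n - 4014 = 0
Discriminant: Δ = (-11)² - 4(13)(-4014) = 121 + 208728 = 208849
√Δ = 457
n = [-(-11) + √Δ] / (2·13) = (11 + 457) / 26 = 468 / 26 = 18
(The negative root is discarded since n must be a positive integer.)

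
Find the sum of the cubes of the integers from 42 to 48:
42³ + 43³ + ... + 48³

Use ∑_{k=1}^{n} k³ = [n(n+1)/2]², then subtract the first 41 terms.
∑_{k=1}^{48} k³ = [48×49/2]² = 1176² = 1382976
∑_{k=1}^{41} k³ = [41×42/2]² = 861² = 741321
∑_{k=42}^{48} k³ = 1382976 - 741321 = 641655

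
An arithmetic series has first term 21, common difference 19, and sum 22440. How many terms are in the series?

Using S = n/2 × [2a + (n-1)d]
22440 = n/2 × [2(21) + (n-1)(19)]
22440 = n/2 × [42 + 19n - 19]
44880 = n × [23 + 19n]
19n² + (23)n - 44880 = 0
Discriminant: Δ = (23)² - 4(19)(-44880) = 529 + 3410880 = 3411409
√Δ = 1847
n = [-(23) + √Δ] / (2·19) = (-23 + 1847) / 38 = 1824 / 38 = 48
(The negative root is discarded since n must be a positive integer.)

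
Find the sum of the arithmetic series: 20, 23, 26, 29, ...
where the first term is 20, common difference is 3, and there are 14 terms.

Sₙ = n/2 × (first + last)
Last term = a + (n-1)d = 20 + (14-1)×3 = 59
S_14 = 14/2 × (20 + 59)
S_14 = 14/2 × 79 = 553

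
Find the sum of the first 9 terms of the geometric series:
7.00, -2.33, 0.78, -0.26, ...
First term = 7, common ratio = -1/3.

Sₙ = a(1 - rⁿ) / (1 - r)
S_9 = 7(1 - (-1/3)^9) / (1 - (-1/3))
S_9 = 7(1 - (-1/19683)) / (4/3)
S_9 = 34447/6561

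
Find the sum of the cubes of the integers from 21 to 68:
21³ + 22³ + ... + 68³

Use ∑_{k=1}^{n} k³ = [n(n+1)/2]², then subtract the first 20 terms.
∑_{k=1}^{68} k³ = [68×69/2]² = 2346² = 5503716
∑_{k=1}^{20} k³ = [20×21/2]² = 210² = 44100
∑_{k=21}^{68} k³ = 5503716 - 44100 = 5459616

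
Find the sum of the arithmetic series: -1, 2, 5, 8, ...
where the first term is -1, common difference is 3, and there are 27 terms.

Sₙ = n/2 × (first + last)
Last term = a + (n-1)d = -1 + (27-1)×3 = 77
S_27 = 27/2 × (-1 + 77)
S_27 = 27/2 × 76 = 1026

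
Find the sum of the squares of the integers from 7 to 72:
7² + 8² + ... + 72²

Use ∑_{k=1}^{n} k² = n(n+1)(2n+1)/6, then subtract the first 6 terms.
∑_{k=1}^{72} k² = 72×73×145/6 = 127020
∑_{k=1}^{6} k² = 6×7×13/6 = 91
∑_{k=7}^{72} k² = 127020 - 91 = 126929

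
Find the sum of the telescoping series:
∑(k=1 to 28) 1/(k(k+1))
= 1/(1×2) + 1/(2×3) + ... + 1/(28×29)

Partial fractions: 1/(k(k+1)) = 1/k - 1/(k+1)
The series telescopes:
= (1/1 - 1/2) + (1/2 - 1/3) + ... + (1/28 - 1/29)
= 1/1 - 1/29
= 28/29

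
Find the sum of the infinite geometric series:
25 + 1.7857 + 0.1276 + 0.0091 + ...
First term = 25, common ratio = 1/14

For |r| < 1, S = a / (1 - r)
S = 25 / (1 - (1/14))
S = 25 / (13/14)
S = 350/13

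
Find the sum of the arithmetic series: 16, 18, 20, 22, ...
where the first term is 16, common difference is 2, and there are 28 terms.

Sₙ = n/2 × (first + last)
Last term = a + (n-1)d = 16 + (28-1)×2 = 70
S_28 = 28/2 × (16 + 70)
S_28 = 28/2 × 86 = 1204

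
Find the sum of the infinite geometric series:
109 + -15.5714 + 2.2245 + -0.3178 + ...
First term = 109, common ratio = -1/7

For |r| < 1, S = a / (1 - r)
S = 109 / (1 - (-1/7))
S = 109 / (8/7)
S = 763/8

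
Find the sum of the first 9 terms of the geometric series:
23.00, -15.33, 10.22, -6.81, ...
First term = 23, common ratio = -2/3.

Sₙ = a(1 - rⁿ) / (1 - r)
S_9 = 23(1 - (-2/3)^9) / (1 - (-2/3))
S_9 = 23(1 - (-512/19683)) / (5/3)
S_9 = 92897/6561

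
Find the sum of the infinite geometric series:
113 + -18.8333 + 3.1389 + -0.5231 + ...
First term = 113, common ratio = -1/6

For |r| < 1, S = a / (1 - r)
S = 113 / (1 - (-1/6))
S = 113 / (7/6)
S = 678/7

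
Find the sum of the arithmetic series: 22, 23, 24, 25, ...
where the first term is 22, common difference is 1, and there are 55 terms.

Sₙ = n/2 × (first + last)
Last term = a + (n-1)d = 22 + (55-1)×1 = 76
S_55 = 55/2 × (22 + 76)
S_55 = 55/2 × 98 = 2695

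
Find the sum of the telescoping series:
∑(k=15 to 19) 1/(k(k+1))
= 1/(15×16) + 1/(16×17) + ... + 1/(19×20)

Partial fractions: 1/(k(k+1)) = 1/k - 1/(k+1)
The series telescopes:
= (1/15 - 1/16) + (1/16 - 1/17) + ... + (1/19 - 1/20)
= 1/15 - 1/20
= 1/60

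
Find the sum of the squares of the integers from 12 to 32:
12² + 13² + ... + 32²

Use ∑_{k=1}^{n} k² = n(n+1)(2n+1)/6, then subtract the first 11 terms.
∑_{k=1}^{32} k² = 32×33×65/6 = 11440
∑_{k=1}^{11} k² = 11×12×23/6 = 506
∑_{k=12}^{32} k² = 11440 - 506 = 10934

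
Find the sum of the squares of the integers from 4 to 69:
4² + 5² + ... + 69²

Use ∑_{k=1}^{n} k² = n(n+1)(2n+1)/6, then subtract the first 3 terms.
∑_{k=1}^{69} k² = 69×70×139/6 = 111895
∑_{k=1}^{3} k² = 3×4×7/6 = 14
∑_{k=4}^{69} k² = 111895 - 14 = 111881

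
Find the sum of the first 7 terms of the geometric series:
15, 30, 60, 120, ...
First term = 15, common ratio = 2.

Sₙ = a(1 - rⁿ) / (1 - r)
S_7 = 15(1 - 2^7) / (1 - 2)
S_7 = 15(1 - 128) / (-1)
S_7 = 1905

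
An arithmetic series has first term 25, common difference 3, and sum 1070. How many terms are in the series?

Using S = n/2 × [2a + (n-1)d]
1070 = n/2 × [2(25) + (n-1)(3)]
1070 = n/2 × [50 + 3n - 3]
2140 = n × [47 + 3n]
3n² + (47)n - 2140 = 0
Discriminant: Δ = (47)² - 4(3)(-2140) = 2209 + 25680 = 27889
√Δ = 167
n = [-(47) + √Δ] / (2·3) = (-47 + 167) / 6 = 120 / 6 = 20
(The negative root is discarded since n must be a positive integer.)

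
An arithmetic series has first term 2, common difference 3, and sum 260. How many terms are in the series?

Using S = n/2 × [2a + (n-1)d]
260 = n/2 × [2(2) + (n-1)(3)]
260 = n/2 × [4 + 3n - 3]
520 = n × [1 + 3n]
3n² + (1)n - 520 = 0
Discriminant: Δ = (1)² - 4(3)(-520) = 1 + 6240 = 6241
√Δ = 79
n = [-(1) + √Δ] / (2·3) = (-1 + 79) / 6 = 78 / 6 = 13
(The negative root is discarded since n must be a positive integer.)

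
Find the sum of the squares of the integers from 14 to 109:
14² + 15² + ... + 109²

Use ∑_{k=1}^{n} k² = n(n+1)(2n+1)/6, then subtract the first 13 terms.
∑_{k=1}^{109} k² = 109×110×219/6 = 437635
∑_{k=1}^{13} k² = 13×14×27/6 = 819
∑_{k=14}^{109} k² = 437635 - 819 = 436816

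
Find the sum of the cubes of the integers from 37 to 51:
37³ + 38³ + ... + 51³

Use ∑_{k=1}^{n} k³ = [n(n+1)/2]², then subtract the first 36 terms.
∑_{k=1}^{51} k³ = [51×52/2]² = 1326² = 1758276
∑_{k=1}^{36} k³ = [36×37/2]² = 666² = 443556
∑_{k=37}^{51} k³ = 1758276 - 443556 = 1314720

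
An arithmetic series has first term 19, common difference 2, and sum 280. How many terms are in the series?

Using S = n/2 × [2a + (n-1)d]
280 = n/2 × [2(19) + (n-1)(2)]
280 = n/2 × [38 + 2n - 2]
560 = n × [36 + 2n]
2n² + (36)n - 560 = 0
Discriminant: Δ = (36)² - 4(2)(-560) = 1296 + 4480 = 5776
√Δ = 76
n = [-(36) + √Δ] / (2·2) = (-36 + 76) / 4 = 40 / 4 = 10
(The negative root is discarded since n must be a positive integer.)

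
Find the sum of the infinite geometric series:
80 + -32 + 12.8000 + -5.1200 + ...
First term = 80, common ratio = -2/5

For |r| < 1, S = a / (1 - r)
S = 80 / (1 - (-2/5))
S = 80 / (7/5)
S = 400/7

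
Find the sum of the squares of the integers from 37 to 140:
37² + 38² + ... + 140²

Use ∑_{k=1}^{n} k² = n(n+1)(2n+1)/6, then subtract the first 36 terms.
∑_{k=1}^{140} k² = 140×141×281/6 = 924490
∑_{k=1}^{36} k² = 36×37×73/6 = 16206
∑_{k=37}^{140} k² = 924490 - 16206 = 908284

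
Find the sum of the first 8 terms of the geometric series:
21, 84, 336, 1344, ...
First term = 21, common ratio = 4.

Sₙ = a(1 - rⁿ) / (1 - r)
S_8 = 21(1 - 4^8) / (1 - 4)
S_8 = 21(1 - 65536) / (-3)
S_8 = 458745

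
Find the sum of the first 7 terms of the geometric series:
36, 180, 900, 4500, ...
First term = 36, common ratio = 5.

Sₙ = a(1 - rⁿ) / (1 - r)
S_7 = 36(1 - 5^7) / (1 - 5)
S_7 = 36(1 - 78125) / (-4)
S_7 = 703116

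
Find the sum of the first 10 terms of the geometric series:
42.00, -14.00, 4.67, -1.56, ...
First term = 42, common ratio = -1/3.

Sₙ = a(1 - rⁿ) / (1 - r)
S_10 = 42(1 - (-1/3)^10) / (1 - (-1/3))
S_10 = 42(1 - (1/59049)) / (4/3)
S_10 = 206668/6561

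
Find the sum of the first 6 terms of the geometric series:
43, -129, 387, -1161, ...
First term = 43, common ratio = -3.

Sₙ = a(1 - rⁿ) / (1 - r)
S_6 = 43(1 - (-3)^6) / (1 - (-3))
S_6 = 43(1 - 729) / (4)
S_6 = -7826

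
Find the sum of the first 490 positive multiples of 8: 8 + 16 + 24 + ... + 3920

Factor out 8: = 8(1 + 2 + ... + 490) = 8 × n(n+1)/2
= 8 × 490×491/2
= 8 × 120295
= 962360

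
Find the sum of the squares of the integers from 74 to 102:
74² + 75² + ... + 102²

Use ∑_{k=1}^{n} k² = n(n+1)(2n+1)/6, then subtract the first 73 terms.
∑_{k=1}^{102} k² = 102×103×205/6 = 358955
∑_{k=1}^{73} k² = 73×74×147/6 = 132349
∑_{k=74}^{102} k² = 358955 - 132349 = 226606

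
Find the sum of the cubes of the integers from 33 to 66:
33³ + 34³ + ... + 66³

Use ∑_{k=1}^{n} k³ = [n(n+1)/2]², then subtract the first 32 terms.
∑_{k=1}^{66} k³ = [66×67/2]² = 2211² = 4888521
∑_{k=1}^{32} k³ = [32×33/2]² = 528² = 278784
∑_{k=33}^{66} k³ = 4888521 - 278784 = 4609737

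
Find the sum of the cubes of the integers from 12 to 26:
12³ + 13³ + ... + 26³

Use ∑_{k=1}^{n} k³ = [n(n+1)/2]², then subtract the first 11 terms.
∑_{k=1}^{26} k³ = [26×27/2]² = 351² = 123201
∑_{k=1}^{11} k³ = [11×12/2]² = 66² = 4356
∑_{k=12}^{26} k³ = 123201 - 4356 = 118845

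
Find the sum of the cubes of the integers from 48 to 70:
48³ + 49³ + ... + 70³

Use ∑_{k=1}^{n} k³ = [n(n+1)/2]², then subtract the first 47 terms.
∑_{k=1}^{70} k³ = [70×71/2]² = 2485² = 6175225
∑_{k=1}^{47} k³ = [47×48/2]² = 1128² = 1272384
∑_{k=48}^{70} k³ = 6175225 - 1272384 = 4902841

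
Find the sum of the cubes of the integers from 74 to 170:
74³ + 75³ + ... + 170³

Use ∑_{k=1}^{n} k³ = [n(n+1)/2]², then subtract the first 73 terms.
∑_{k=1}^{170} k³ = [170×171/2]² = 14535² = 211266225
∑_{k=1}^{73} k³ = [73×74/2]² = 2701² = 7295401
∑_{k=74}^{170} k³ = 211266225 - 7295401 = 203970824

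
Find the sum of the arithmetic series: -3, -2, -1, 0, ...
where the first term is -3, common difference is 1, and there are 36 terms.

Sₙ = n/2 × (first + last)
Last term = a + (n-1)d = -3 + (36-1)×1 = 32
S_36 = 36/2 × (-3 + 32)
S_36 = 36/2 × 29 = 522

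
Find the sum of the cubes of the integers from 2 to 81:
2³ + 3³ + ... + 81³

Use ∑_{k=1}^{n} k³ = [n(n+1)/2]², then subtract the first 1 terms.
∑_{k=1}^{81} k³ = [81×82/2]² = 3321² = 11029041
∑_{k=1}^{1} k³ = [1×2/2]² = 1² = 1
∑_{k=2}^{81} k³ = 11029041 - 1 = 11029040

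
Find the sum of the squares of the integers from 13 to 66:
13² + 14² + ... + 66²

Use ∑_{k=1}^{n} k² = n(n+1)(2n+1)/6, then subtract the first 12 terms.
∑_{k=1}^{66} k² = 66×67×133/6 = 98021
∑_{k=1}^{12} k² = 12×13×25/6 = 650
∑_{k=13}^{66} k² = 98021 - 650 = 97371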